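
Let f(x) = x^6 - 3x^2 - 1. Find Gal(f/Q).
The polynomial f is an irreducible sextic over Q, so G = Gal(f/Q) is one of the 16 transitive subgroups 6T1, ..., 6T16 of S_6. The discriminant of f is 419904 = 648^2, a perfect square, so G is contained in A_6. The transitive groups of degree 6 contained in A_6 are: A_4 (6T4, order 12), S_4 (6T7, order 24), (C_3 x C_3) : C_4 (6T10, order 36), PSL(2,5) (6T12, order 60), A_6 (6T15, order 360). By Dedekind's theorem, for a prime p not dividing disc(f) the degrees of the irreducible factors of f mod p form the cycle type of an element of G. Factoring f modulo the 33 such primes p <= 149 (skipping 2, 3, which divide the discriminant), each new pattern first appears at: mod 5: f = (x^3 + x^2 + 3x + 1)(x^3 + 4x^2 + 3x + 4), pattern 3+3; mod 17: f = (x + 2)(x + 15)(x^2 + 7)(x^2 + 14), pattern 2+2+1+1; mod 71: f = (x + 4)(x + 5)(x + 32)(x + 39)(x + 66)(x + 67), pattern 1+1+1+1+1+1. No other pattern occurs in this range, so the set of observed cycle types is {3+3, 2+2+1+1, 1+1+1+1+1+1}. The candidates containing elements of all these cycle types are A_4 (6T4) of order 12, S_4 (6T7) of order 24, (C_3 x C_3) : C_4 (6T10) of order 36, PSL(2,5) (6T12) of order 60, A_6 (6T15) of order 360; the others are excluded. The observed types are precisely the cycle types that occur in A_4 (6T4). Each of the other remaining candidates has further cycle types, and by the Chebotarev density theorem the matching factorization patterns would occur for a proportion of primes equal to their share of the group: S_4 (6T7) additionally contains elements of type 4+2 (6 of its 24 elements, about 25% of primes); (C_3 x C_3) : C_4 (6T10) additionally contains elements of type 4+2, 3+1+1+1 (22 of its 36 elements, about 61% of primes); PSL(2,5) (6T12) additionally contains elements of type 5+1 (24 of its 60 elements, about 40% of primes); A_6 (6T15) additionally contains elements of type 5+1, 4+2, 3+1+1+1 (274 of its 360 elements, about 76% of primes). None of the 33 primes tested shows any such pattern (for each of these groups the chance of that is below 10^-4), which rules them out. Hence G = A_4 (6T4), of order 12.

A_4 (also written A4)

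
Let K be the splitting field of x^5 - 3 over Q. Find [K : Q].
The degree of the splitting field over Q equals the order of the Galois group, so first determine the group. The polynomial f is an irreducible quintic over Q, so G = Gal(f/Q) is a transitive subgroup of S_5: one of C_5 (5T1, order 5), D_5 (5T2, order 10), F_20 (5T3, order 20), A_5 (5T4, order 60) or S_5 (5T5, order 120). The discriminant of f is 253125, which is not a perfect square, so G is not contained in A_5. The transitive groups of degree 5 not contained in A_5 are: F_20 (5T3, order 20), S_5 (5T5, order 120). By Dedekind's theorem, for a prime p not dividing disc(f) the degrees of the irreducible factors of f mod p form the cycle type of an element of G. Factoring f modulo the 18 such primes p <= 71 (skipping 3, 5, which divide the discriminant), each new pattern first appears at: mod 2: f = (x + 1)(x^4 + x^3 + x^2 + x + 1), pattern 4+1; mod 11: f = (x^5 + 8), pattern 5; mod 19: f = (x + 9)(x^2 + 12x + 5)(x^2 + 17x + 5), pattern 2+2+1; mod 41: f = (x + 3)(x + 7)(x + 13)(x + 29)(x + 30), pattern 1+1+1+1+1. No other pattern occurs in this range, so the set of observed cycle types is {4+1, 5, 2+2+1, 1+1+1+1+1}. The candidates containing elements of all these cycle types are F_20 (5T3) of order 20, S_5 (5T5) of order 120; the others are excluded. The observed types are precisely the cycle types that occur in F_20 (5T3). Each of the other remaining candidates has further cycle types, and by the Chebotarev density theorem the matching factorization patterns would occur for a proportion of primes equal to their share of the group: S_5 (5T5) additionally contains elements of type 3+2, 3+1+1, 2+1+1+1 (50 of its 120 elements, about 42% of primes). None of the 18 primes tested shows any such pattern (for each of these groups the chance of that is below 10^-4), which rules them out. Hence G = F_20 (5T3), of order 20. The Galois group F_20 (5T3) has order 20, so the splitting field has degree 20 over Q.

20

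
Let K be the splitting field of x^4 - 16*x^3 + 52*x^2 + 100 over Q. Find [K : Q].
8

The degree of the splitting field over Q equals the order of the Galois group, so first determine the group. The polynomial is an irreducible quartic over Q and its discriminant is -4430233600, which is not a perfect square, so the Galois group is not contained in A_4. The resolvent cubic y^3 - 52*y^2 - 400*y - 4800 has exactly one rational root, so the Galois group is C_4 or D_4. The quartic remains irreducible over Q(sqrt(disc)), so the group is D_4. The Galois group D_4 (4T3) has order 8, so the splitting field has degree 8 over Q.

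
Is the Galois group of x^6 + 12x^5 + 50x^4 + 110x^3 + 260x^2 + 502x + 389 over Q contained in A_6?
Yes

The polynomial is irreducible of degree 6 over Q. Its discriminant is 38875225000000 = 6235000^2, a perfect square. A Galois group lies in the alternating group exactly when the discriminant is a square in Q, so the Galois group ((C_3 x C_3) : C_4) is contained in A_6.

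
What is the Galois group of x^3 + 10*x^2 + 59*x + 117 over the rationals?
S_3, the symmetric group on 3 letters

The polynomial is an irreducible cubic over Q and its discriminant is -68479, which is not a perfect square. For an irreducible cubic, a non-square discriminant gives Galois group S_3.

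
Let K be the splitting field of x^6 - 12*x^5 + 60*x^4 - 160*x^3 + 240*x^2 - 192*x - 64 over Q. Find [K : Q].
The degree of the splitting field over Q equals the order of the Galois group, so first determine the group. The polynomial f is an irreducible sextic over Q, so G = Gal(f/Q) is one of the 16 transitive subgroups 6T1, ..., 6T16 of S_6. The discriminant of f is 1603087953297408, which is not a perfect square, so G is not contained in A_6. The transitive groups of degree 6 not contained in A_6 are: C_6 (6T1, order 6), S_3 (6T2, order 6), D_6 (6T3, order 12), C_3 x S_3 (6T5, order 18), A_4 x C_2 (6T6, order 24), S_4 (6T8, order 24), S_3 x S_3 (6T9, order 36), S_4 x C_2 (6T11, order 48), (S_3 x S_3) : C_2 (6T13, order 72), PGL(2,5) (6T14, order 120), S_6 (6T16, order 720). By Dedekind's theorem, for a prime p not dividing disc(f) the degrees of the irreducible factors of f mod p form the cycle type of an element of G. Factoring f modulo the 79 such primes p <= 419 (skipping 2, 3, which divide the discriminant), each new pattern first appears at: mod 5: f = (x^2 + x + 2)(x^2 + 3x + 3)(x^2 + 4x + 1), pattern 2+2+2; mod 7: f = (x^3 + x^2 + 5x + 2)(x^3 + x^2 + 5x + 3), pattern 3+3; mod 13: f = (x^6 + x^5 + 8x^4 + 9x^3 + 6x^2 + 3x + 1), pattern 6; mod 17: f = (x + 5)(x + 8)(x^2 + 3x + 5)(x^2 + 6x + 16), pattern 2+2+1+1; mod 31: f = (x + 2)(x + 5)(x + 9)(x + 18)(x + 22)(x + 25), pattern 1+1+1+1+1+1. No other pattern occurs in this range, so the set of observed cycle types is {2+2+2, 3+3, 6, 2+2+1+1, 1+1+1+1+1+1}. The candidates containing elements of all these cycle types are D_6 (6T3) of order 12, A_4 x C_2 (6T6) of order 24, S_3 x S_3 (6T9) of order 36, S_4 x C_2 (6T11) of order 48, (S_3 x S_3) : C_2 (6T13) of order 72, PGL(2,5) (6T14) of order 120, S_6 (6T16) of order 720; the others are excluded. The observed types are precisely the cycle types that occur in D_6 (6T3). Each of the other remaining candidates has further cycle types, and by the Chebotarev density theorem the matching factorization patterns would occur for a proportion of primes equal to their share of the group: A_4 x C_2 (6T6) additionally contains elements of type 2+1+1+1+1 (3 of its 24 elements, about 12% of primes); S_3 x S_3 (6T9) additionally contains elements of type 3+1+1+1 (4 of its 36 elements, about 11% of primes); S_4 x C_2 (6T11) additionally contains elements of type 4+2, 4+1+1, 2+1+1+1+1 (15 of its 48 elements, about 31% of primes); (S_3 x S_3) : C_2 (6T13) additionally contains elements of type 4+2, 3+2+1, 3+1+1+1, 2+1+1+1+1 (40 of its 72 elements, about 56% of primes); PGL(2,5) (6T14) additionally contains elements of type 5+1, 4+1+1 (54 of its 120 elements, about 45% of primes); S_6 (6T16) additionally contains elements of type 5+1, 4+2, 4+1+1, 3+2+1, 3+1+1+1, 2+1+1+1+1 (499 of its 720 elements, about 69% of primes). None of the 79 primes tested shows any such pattern (for each of these groups the chance of that is below 10^-4), which rules them out. Hence G = D_6 (6T3), of order 12. The Galois group D_6 (6T3) has order 12, so the splitting field has degree 12 over Q.

12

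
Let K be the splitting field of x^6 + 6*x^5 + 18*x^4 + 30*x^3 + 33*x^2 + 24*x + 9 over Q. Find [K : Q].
The degree of the splitting field over Q equals the order of the Galois group, so first determine the group. The polynomial f is an irreducible sextic over Q, so G = Gal(f/Q) is one of the 16 transitive subgroups 6T1, ..., 6T16 of S_6. The discriminant of f is -16003008, which is not a perfect square, so G is not contained in A_6. The transitive groups of degree 6 not contained in A_6 are: C_6 (6T1, order 6), S_3 (6T2, order 6), D_6 (6T3, order 12), C_3 x S_3 (6T5, order 18), A_4 x C_2 (6T6, order 24), S_4 (6T8, order 24), S_3 x S_3 (6T9, order 36), S_4 x C_2 (6T11, order 48), (S_3 x S_3) : C_2 (6T13, order 72), PGL(2,5) (6T14, order 120), S_6 (6T16, order 720). By Dedekind's theorem, for a prime p not dividing disc(f) the degrees of the irreducible factors of f mod p form the cycle type of an element of G. Factoring f modulo the 21 such primes p <= 89 (skipping 2, 3, 7, which divide the discriminant), each new pattern first appears at: mod 5: f = (x^6 + x^5 + 3x^4 + 3x^2 + 4x + 4), pattern 6; mod 11: f = (x + 10)(x^5 + 7x^4 + 3x^3 + 2), pattern 5+1; mod 13: f = (x + 2)(x + 6)(x^4 + 11x^3 + 9x^2 + 8x + 4), pattern 4+1+1; mod 23: f = (x + 4)(x + 8)(x^2 + 7x + 8)(x^2 + 10x + 3), pattern 2+2+1+1; mod 43: f = (x^3 + 22x^2 + 20x + 21)(x^3 + 27x^2 + 6x + 25), pattern 3+3; mod 61: f = (x^2 + 34x + 5)(x^2 + 45x + 56)(x^2 + 49x + 46), pattern 2+2+2. No other pattern occurs in this range, so the set of observed cycle types is {6, 5+1, 4+1+1, 2+2+1+1, 3+3, 2+2+2}. The candidates containing elements of all these cycle types are PGL(2,5) (6T14) of order 120, S_6 (6T16) of order 720; the others are excluded. The observed types are precisely the cycle types that occur in PGL(2,5) (6T14) (apart from the identity). Each of the other remaining candidates has further cycle types, and by the Chebotarev density theorem the matching factorization patterns would occur for a proportion of primes equal to their share of the group: S_6 (6T16) additionally contains elements of type 4+2, 3+2+1, 3+1+1+1, 2+1+1+1+1 (265 of its 720 elements, about 37% of primes). None of the 21 primes tested shows any such pattern (for each of these groups the chance of that is below 10^-4), which rules them out. Hence G = PGL(2,5) (6T14), of order 120. The Galois group PGL(2,5) (6T14) has order 120, so the splitting field has degree 120 over Q.

120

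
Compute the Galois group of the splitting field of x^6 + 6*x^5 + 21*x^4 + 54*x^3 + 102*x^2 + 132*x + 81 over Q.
The polynomial f is an irreducible sextic over Q, so G = Gal(f/Q) is one of the 16 transitive subgroups 6T1, ..., 6T16 of S_6. The discriminant of f is -1024192512, which is not a perfect square, so G is not contained in A_6. The transitive groups of degree 6 not contained in A_6 are: C_6 (6T1, order 6), S_3 (6T2, order 6), D_6 (6T3, order 12), C_3 x S_3 (6T5, order 18), A_4 x C_2 (6T6, order 24), S_4 (6T8, order 24), S_3 x S_3 (6T9, order 36), S_4 x C_2 (6T11, order 48), (S_3 x S_3) : C_2 (6T13, order 72), PGL(2,5) (6T14, order 120), S_6 (6T16, order 720). By Dedekind's theorem, for a prime p not dividing disc(f) the degrees of the irreducible factors of f mod p form the cycle type of an element of G. Factoring f modulo the 21 such primes p <= 89 (skipping 2, 3, 7, which divide the discriminant), each new pattern first appears at: mod 5: f = (x^6 + x^5 + x^4 + 4x^3 + 2x^2 + 2x + 1), pattern 6; mod 11: f = (x + 6)(x^5 + 10x^3 + 5x^2 + 6x + 8), pattern 5+1; mod 13: f = (x + 1)(x + 3)(x^4 + 2x^3 + 10x^2 + 8x + 1), pattern 4+1+1; mod 23: f = (x + 5)(x + 11)(x^2 + 2x + 4)(x^2 + 11x + 8), pattern 2+2+1+1; mod 43: f = (x^3 + 22x^2 + 25x + 24)(x^3 + 27x^2 + 4x + 41), pattern 3+3; mod 61: f = (x^2 + 21x + 42)(x^2 + 47x + 20)(x^2 + 60x + 16), pattern 2+2+2. No other pattern occurs in this range, so the set of observed cycle types is {6, 5+1, 4+1+1, 2+2+1+1, 3+3, 2+2+2}. The candidates containing elements of all these cycle types are PGL(2,5) (6T14) of order 120, S_6 (6T16) of order 720; the others are excluded. The observed types are precisely the cycle types that occur in PGL(2,5) (6T14) (apart from the identity). Each of the other remaining candidates has further cycle types, and by the Chebotarev density theorem the matching factorization patterns would occur for a proportion of primes equal to their share of the group: S_6 (6T16) additionally contains elements of type 4+2, 3+2+1, 3+1+1+1, 2+1+1+1+1 (265 of its 720 elements, about 37% of primes). None of the 21 primes tested shows any such pattern (for each of these groups the chance of that is below 10^-4), which rules them out. Hence G = PGL(2,5) (6T14), of order 120.

PGL(2,5)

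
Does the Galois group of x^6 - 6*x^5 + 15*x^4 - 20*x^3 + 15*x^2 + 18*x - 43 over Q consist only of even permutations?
The polynomial is irreducible of degree 6 over Q. Its discriminant is 746496000000 = 864000^2, a perfect square. A Galois group lies in the alternating group exactly when the discriminant is a square in Q, so the Galois group (A_6) is contained in A_6.

Yes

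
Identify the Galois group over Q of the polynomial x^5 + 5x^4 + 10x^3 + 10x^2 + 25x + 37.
The polynomial f is an irreducible quintic over Q, so G = Gal(f/Q) is a transitive subgroup of S_5: one of C_5 (5T1, order 5), D_5 (5T2, order 10), F_20 (5T3, order 20), A_5 (5T4, order 60) or S_5 (5T5, order 120). The discriminant of f is 1024000000 = 32000^2, a perfect square, so G is contained in A_5. The transitive groups of degree 5 contained in A_5 are: C_5 (5T1, order 5), D_5 (5T2, order 10), A_5 (5T4, order 60). By Dedekind's theorem, for a prime p not dividing disc(f) the degrees of the irreducible factors of f mod p form the cycle type of an element of G. Factoring f modulo the 2 such primes p <= 7 (skipping 2, 5, which divide the discriminant), each new pattern first appears at: mod 3: f = (x^5 + 2x^4 + x^3 + x^2 + x + 1), pattern 5; mod 7: f = (x + 3)(x + 4)(x^3 + 5x^2 + 5x + 6), pattern 3+1+1. No other pattern occurs in this range, so the set of observed cycle types is {5, 3+1+1}. Among the candidates above, the only group containing elements of all these cycle types is A_5 (5T4) — each of C_5 (5T1), D_5 (5T2) lacks at least one of them. Hence G = A_5 (5T4), of order 60.

A_5 (order 60)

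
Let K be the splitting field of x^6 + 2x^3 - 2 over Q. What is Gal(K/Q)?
The polynomial f is an irreducible sextic over Q, so G = Gal(f/Q) is one of the 16 transitive subgroups 6T1, ..., 6T16 of S_6. The discriminant of f is 5038848, which is not a perfect square, so G is not contained in A_6. The transitive groups of degree 6 not contained in A_6 are: C_6 (6T1, order 6), S_3 (6T2, order 6), D_6 (6T3, order 12), C_3 x S_3 (6T5, order 18), A_4 x C_2 (6T6, order 24), S_4 (6T8, order 24), S_3 x S_3 (6T9, order 36), S_4 x C_2 (6T11, order 48), (S_3 x S_3) : C_2 (6T13, order 72), PGL(2,5) (6T14, order 120), S_6 (6T16, order 720). By Dedekind's theorem, for a prime p not dividing disc(f) the degrees of the irreducible factors of f mod p form the cycle type of an element of G. Factoring f modulo the 23 such primes p <= 97 (skipping 2, 3, which divide the discriminant), each new pattern first appears at: mod 5: f = (x^6 + 2x^3 + 3), pattern 6; mod 11: f = (x + 6)(x + 8)(x^2 + 3x + 9)(x^2 + 5x + 3), pattern 2+2+1+1; mod 13: f = (x + 7)(x + 8)(x + 11)(x^3 + 10), pattern 3+1+1+1; mod 31: f = (x^2 + 17x + 27)(x^2 + 22x + 11)(x^2 + 23x + 24), pattern 2+2+2; mod 97: f = (x^3 + 11)(x^3 + 88), pattern 3+3. No other pattern occurs in this range, so the set of observed cycle types is {6, 2+2+1+1, 3+1+1+1, 2+2+2, 3+3}. The candidates containing elements of all these cycle types are S_3 x S_3 (6T9) of order 36, (S_3 x S_3) : C_2 (6T13) of order 72, S_6 (6T16) of order 720; the others are excluded. The observed types are precisely the cycle types that occur in S_3 x S_3 (6T9) (apart from the identity). Each of the other remaining candidates has further cycle types, and by the Chebotarev density theorem the matching factorization patterns would occur for a proportion of primes equal to their share of the group: (S_3 x S_3) : C_2 (6T13) additionally contains elements of type 4+2, 3+2+1, 2+1+1+1+1 (36 of its 72 elements, about 50% of primes); S_6 (6T16) additionally contains elements of type 5+1, 4+2, 4+1+1, 3+2+1, 2+1+1+1+1 (459 of its 720 elements, about 64% of primes). None of the 23 primes tested shows any such pattern (for each of these groups the chance of that is below 10^-4), which rules them out. Hence G = S_3 x S_3 (6T9), of order 36.

S_3 x S_3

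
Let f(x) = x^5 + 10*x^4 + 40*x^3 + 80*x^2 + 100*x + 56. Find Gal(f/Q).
5T4: A_5

The polynomial f is an irreducible quintic over Q, so G = Gal(f/Q) is a transitive subgroup of S_5: one of C_5 (5T1, order 5), D_5 (5T2, order 10), F_20 (5T3, order 20), A_5 (5T4, order 60) or S_5 (5T5, order 120). The discriminant of f is 1024000000 = 32000^2, a perfect square, so G is contained in A_5. The transitive groups of degree 5 contained in A_5 are: C_5 (5T1, order 5), D_5 (5T2, order 10), A_5 (5T4, order 60). By Dedekind's theorem, for a prime p not dividing disc(f) the degrees of the irreducible factors of f mod p form the cycle type of an element of G. Factoring f modulo the 2 such primes p <= 7 (skipping 2, 5, which divide the discriminant), each new pattern first appears at: mod 3: f = (x^5 + x^4 + x^3 + 2x^2 + x + 2), pattern 5; mod 7: f = (x)(x + 6)(x^3 + 4x^2 + 2x + 5), pattern 3+1+1. No other pattern occurs in this range, so the set of observed cycle types is {5, 3+1+1}. Among the candidates above, the only group containing elements of all these cycle types is A_5 (5T4) — each of C_5 (5T1), D_5 (5T2) lacks at least one of them. Hence G = A_5 (5T4), of order 60.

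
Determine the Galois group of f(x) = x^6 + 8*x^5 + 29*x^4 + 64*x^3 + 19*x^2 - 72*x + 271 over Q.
The polynomial f is an irreducible sextic over Q, so G = Gal(f/Q) is one of the 16 transitive subgroups 6T1, ..., 6T16 of S_6. The discriminant of f is 564385546240000 = 23756800^2, a perfect square, so G is contained in A_6. The transitive groups of degree 6 contained in A_6 are: A_4 (6T4, order 12), S_4 (6T7, order 24), (C_3 x C_3) : C_4 (6T10, order 36), PSL(2,5) (6T12, order 60), A_6 (6T15, order 360). By Dedekind's theorem, for a prime p not dividing disc(f) the degrees of the irreducible factors of f mod p form the cycle type of an element of G. Factoring f modulo the 19 such primes p <= 79 (skipping 2, 5, 29, which divide the discriminant), each new pattern first appears at: mod 3: f = (x^2 + 2x + 2)(x^4 + x + 2), pattern 4+2; mod 11: f = (x^3 + 7x + 1)(x^3 + 8x^2 + 7), pattern 3+3; mod 19: f = (x + 4)(x + 6)(x^2 + 7x + 2)(x^2 + 10x + 10), pattern 2+2+1+1; mod 61: f = (x + 10)(x + 24)(x + 57)(x^3 + 39x^2 + 36x + 36), pattern 3+1+1+1. No other pattern occurs in this range, so the set of observed cycle types is {4+2, 3+3, 2+2+1+1, 3+1+1+1}. The candidates containing elements of all these cycle types are (C_3 x C_3) : C_4 (6T10) of order 36, A_6 (6T15) of order 360; the others are excluded. The observed types are precisely the cycle types that occur in (C_3 x C_3) : C_4 (6T10) (apart from the identity). Each of the other remaining candidates has further cycle types, and by the Chebotarev density theorem the matching factorization patterns would occur for a proportion of primes equal to their share of the group: A_6 (6T15) additionally contains elements of type 5+1 (144 of its 360 elements, about 40% of primes). None of the 19 primes tested shows any such pattern (for each of these groups the chance of that is below 10^-4), which rules them out. Hence G = (C_3 x C_3) : C_4 (6T10), of order 36.

(C_3 x C_3) : C_4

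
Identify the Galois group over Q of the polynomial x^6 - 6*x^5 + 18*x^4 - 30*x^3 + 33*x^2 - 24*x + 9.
The polynomial f is an irreducible sextic over Q, so G = Gal(f/Q) is one of the 16 transitive subgroups 6T1, ..., 6T16 of S_6. The discriminant of f is -16003008, which is not a perfect square, so G is not contained in A_6. The transitive groups of degree 6 not contained in A_6 are: C_6 (6T1, order 6), S_3 (6T2, order 6), D_6 (6T3, order 12), C_3 x S_3 (6T5, order 18), A_4 x C_2 (6T6, order 24), S_4 (6T8, order 24), S_3 x S_3 (6T9, order 36), S_4 x C_2 (6T11, order 48), (S_3 x S_3) : C_2 (6T13, order 72), PGL(2,5) (6T14, order 120), S_6 (6T16, order 720). By Dedekind's theorem, for a prime p not dividing disc(f) the degrees of the irreducible factors of f mod p form the cycle type of an element of G. Factoring f modulo the 21 such primes p <= 89 (skipping 2, 3, 7, which divide the discriminant), each new pattern first appears at: mod 5: f = (x^6 + 4x^5 + 3x^4 + 3x^2 + x + 4), pattern 6; mod 11: f = (x + 1)(x^5 + 4x^4 + 3x^3 + 9), pattern 5+1; mod 13: f = (x + 7)(x + 11)(x^4 + 2x^3 + 9x^2 + 5x + 4), pattern 4+1+1; mod 23: f = (x + 15)(x + 19)(x^2 + 13x + 3)(x^2 + 16x + 8), pattern 2+2+1+1; mod 43: f = (x^3 + 16x^2 + 6x + 18)(x^3 + 21x^2 + 20x + 22), pattern 3+3; mod 61: f = (x^2 + 12x + 46)(x^2 + 16x + 56)(x^2 + 27x + 5), pattern 2+2+2. No other pattern occurs in this range, so the set of observed cycle types is {6, 5+1, 4+1+1, 2+2+1+1, 3+3, 2+2+2}. The candidates containing elements of all these cycle types are PGL(2,5) (6T14) of order 120, S_6 (6T16) of order 720; the others are excluded. The observed types are precisely the cycle types that occur in PGL(2,5) (6T14) (apart from the identity). Each of the other remaining candidates has further cycle types, and by the Chebotarev density theorem the matching factorization patterns would occur for a proportion of primes equal to their share of the group: S_6 (6T16) additionally contains elements of type 4+2, 3+2+1, 3+1+1+1, 2+1+1+1+1 (265 of its 720 elements, about 37% of primes). None of the 21 primes tested shows any such pattern (for each of these groups the chance of that is below 10^-4), which rules them out. Hence G = PGL(2,5) (6T14), of order 120.

PGL(2,5) (also written S5(6))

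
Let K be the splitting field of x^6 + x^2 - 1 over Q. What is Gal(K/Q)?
S_4 (order 24)

The polynomial f is an irreducible sextic over Q, so G = Gal(f/Q) is one of the 16 transitive subgroups 6T1, ..., 6T16 of S_6. The discriminant of f is 61504 = 248^2, a perfect square, so G is contained in A_6. The transitive groups of degree 6 contained in A_6 are: A_4 (6T4, order 12), S_4 (6T7, order 24), (C_3 x C_3) : C_4 (6T10, order 36), PSL(2,5) (6T12, order 60), A_6 (6T15, order 360). By Dedekind's theorem, for a prime p not dividing disc(f) the degrees of the irreducible factors of f mod p form the cycle type of an element of G. Factoring f modulo the 79 such primes p <= 419 (skipping 2, 31, which divide the discriminant), each new pattern first appears at: mod 3: f = (x^2 + 1)(x^4 + 2x^2 + 2), pattern 4+2; mod 5: f = (x^3 + x^2 + 3x + 4)(x^3 + 4x^2 + 3x + 1), pattern 3+3; mod 11: f = (x + 3)(x + 8)(x^2 + 4x + 7)(x^2 + 7x + 7), pattern 2+2+1+1; mod 67: f = (x + 2)(x + 3)(x + 11)(x + 56)(x + 64)(x + 65), pattern 1+1+1+1+1+1. No other pattern occurs in this range, so the set of observed cycle types is {4+2, 3+3, 2+2+1+1, 1+1+1+1+1+1}. The candidates containing elements of all these cycle types are S_4 (6T7) of order 24, (C_3 x C_3) : C_4 (6T10) of order 36, A_6 (6T15) of order 360; the others are excluded. The observed types are precisely the cycle types that occur in S_4 (6T7). Each of the other remaining candidates has further cycle types, and by the Chebotarev density theorem the matching factorization patterns would occur for a proportion of primes equal to their share of the group: (C_3 x C_3) : C_4 (6T10) additionally contains elements of type 3+1+1+1 (4 of its 36 elements, about 11% of primes); A_6 (6T15) additionally contains elements of type 5+1, 3+1+1+1 (184 of its 360 elements, about 51% of primes). None of the 79 primes tested shows any such pattern (for each of these groups the chance of that is below 10^-4), which rules them out. Hence G = S_4 (6T7), of order 24.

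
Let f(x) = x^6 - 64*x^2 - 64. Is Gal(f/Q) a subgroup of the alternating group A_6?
Yes

The polynomial is irreducible of degree 6 over Q. Its discriminant is 3603718079512576 = 60030976^2, a perfect square. A Galois group lies in the alternating group exactly when the discriminant is a square in Q, so the Galois group (S_4) is contained in A_6.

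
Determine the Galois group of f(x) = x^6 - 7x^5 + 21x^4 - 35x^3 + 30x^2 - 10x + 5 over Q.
6T10: (C_3 x C_3) : C_4

The polynomial f is an irreducible sextic over Q, so G = Gal(f/Q) is one of the 16 transitive subgroups 6T1, ..., 6T16 of S_6. The discriminant of f is 525625 = 725^2, a perfect square, so G is contained in A_6. The transitive groups of degree 6 contained in A_6 are: A_4 (6T4, order 12), S_4 (6T7, order 24), (C_3 x C_3) : C_4 (6T10, order 36), PSL(2,5) (6T12, order 60), A_6 (6T15, order 360). By Dedekind's theorem, for a prime p not dividing disc(f) the degrees of the irreducible factors of f mod p form the cycle type of an element of G. Factoring f modulo the 19 such primes p <= 73 (skipping 5, 29, which divide the discriminant), each new pattern first appears at: mod 2: f = (x^2 + x + 1)(x^4 + x + 1), pattern 4+2; mod 11: f = (x^3 + 2x + 9)(x^3 + 4x^2 + 8x + 3), pattern 3+3; mod 19: f = (x + 6)(x + 7)(x^2 + 5x + 12)(x^2 + 13x + 10), pattern 2+2+1+1; mod 61: f = (x + 18)(x + 25)(x + 32)(x^3 + 40x^2 + 14x + 47), pattern 3+1+1+1. No other pattern occurs in this range, so the set of observed cycle types is {4+2, 3+3, 2+2+1+1, 3+1+1+1}. The candidates containing elements of all these cycle types are (C_3 x C_3) : C_4 (6T10) of order 36, A_6 (6T15) of order 360; the others are excluded. The observed types are precisely the cycle types that occur in (C_3 x C_3) : C_4 (6T10) (apart from the identity). Each of the other remaining candidates has further cycle types, and by the Chebotarev density theorem the matching factorization patterns would occur for a proportion of primes equal to their share of the group: A_6 (6T15) additionally contains elements of type 5+1 (144 of its 360 elements, about 40% of primes). None of the 19 primes tested shows any such pattern (for each of these groups the chance of that is below 10^-4), which rules them out. Hence G = (C_3 x C_3) : C_4 (6T10), of order 36.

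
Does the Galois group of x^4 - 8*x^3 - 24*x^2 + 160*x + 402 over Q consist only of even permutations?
No

The polynomial is irreducible of degree 4 over Q. Its discriminant is 591872, which is not a perfect square. A Galois group lies in the alternating group exactly when the discriminant is a square in Q, so the Galois group (D_4) is not contained in A_4.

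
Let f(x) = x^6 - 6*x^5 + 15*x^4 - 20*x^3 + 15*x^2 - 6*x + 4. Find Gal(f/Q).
S_3

The polynomial f is an irreducible sextic over Q, so G = Gal(f/Q) is one of the 16 transitive subgroups 6T1, ..., 6T16 of S_6. The discriminant of f is -11337408, which is not a perfect square, so G is not contained in A_6. The transitive groups of degree 6 not contained in A_6 are: C_6 (6T1, order 6), S_3 (6T2, order 6), D_6 (6T3, order 12), C_3 x S_3 (6T5, order 18), A_4 x C_2 (6T6, order 24), S_4 (6T8, order 24), S_3 x S_3 (6T9, order 36), S_4 x C_2 (6T11, order 48), (S_3 x S_3) : C_2 (6T13, order 72), PGL(2,5) (6T14, order 120), S_6 (6T16, order 720). By Dedekind's theorem, for a prime p not dividing disc(f) the degrees of the irreducible factors of f mod p form the cycle type of an element of G. Factoring f modulo the 23 such primes p <= 97 (skipping 2, 3, which divide the discriminant), each new pattern first appears at: mod 5: f = (x^2 + 2x + 4)(x^2 + 3x + 3)(x^2 + 4x + 2), pattern 2+2+2; mod 7: f = (x^3 + 4x^2 + 3x + 1)(x^3 + 4x^2 + 3x + 4), pattern 3+3; mod 61: f = (x + 2)(x + 18)(x + 21)(x + 38)(x + 41)(x + 57), pattern 1+1+1+1+1+1. No other pattern occurs in this range, so the set of observed cycle types is {2+2+2, 3+3, 1+1+1+1+1+1}. The candidates containing elements of all these cycle types are C_6 (6T1) of order 6, S_3 (6T2) of order 6, D_6 (6T3) of order 12, C_3 x S_3 (6T5) of order 18, A_4 x C_2 (6T6) of order 24, S_4 (6T8) of order 24, S_3 x S_3 (6T9) of order 36, S_4 x C_2 (6T11) of order 48, (S_3 x S_3) : C_2 (6T13) of order 72, PGL(2,5) (6T14) of order 120, S_6 (6T16) of order 720; the others are excluded. The observed types are precisely the cycle types that occur in S_3 (6T2). Each of the other remaining candidates has further cycle types, and by the Chebotarev density theorem the matching factorization patterns would occur for a proportion of primes equal to their share of the group: C_6 (6T1) additionally contains elements of type 6 (2 of its 6 elements, about 33% of primes); D_6 (6T3) additionally contains elements of type 6, 2+2+1+1 (5 of its 12 elements, about 42% of primes); C_3 x S_3 (6T5) additionally contains elements of type 6, 3+1+1+1 (10 of its 18 elements, about 56% of primes); A_4 x C_2 (6T6) additionally contains elements of type 6, 2+2+1+1, 2+1+1+1+1 (14 of its 24 elements, about 58% of primes); S_4 (6T8) additionally contains elements of type 4+1+1, 2+2+1+1 (9 of its 24 elements, about 38% of primes); S_3 x S_3 (6T9) additionally contains elements of type 6, 3+1+1+1, 2+2+1+1 (25 of its 36 elements, about 69% of primes); S_4 x C_2 (6T11) additionally contains elements of type 6, 4+2, 4+1+1, 2+2+1+1, 2+1+1+1+1 (32 of its 48 elements, about 67% of primes); (S_3 x S_3) : C_2 (6T13) additionally contains elements of type 6, 4+2, 3+2+1, 3+1+1+1, 2+2+1+1, 2+1+1+1+1 (61 of its 72 elements, about 85% of primes); PGL(2,5) (6T14) additionally contains elements of type 6, 5+1, 4+1+1, 2+2+1+1 (89 of its 120 elements, about 74% of primes); S_6 (6T16) additionally contains elements of type 6, 5+1, 4+2, 4+1+1, 3+2+1, 3+1+1+1, 2+2+1+1, 2+1+1+1+1 (664 of its 720 elements, about 92% of primes). None of the 23 primes tested shows any such pattern (for each of these groups the chance of that is below 10^-4), which rules them out. Hence G = S_3 (6T2), of order 6.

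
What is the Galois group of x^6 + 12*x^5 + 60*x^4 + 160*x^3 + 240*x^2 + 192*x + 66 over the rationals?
D_6 (order 12)

The polynomial f is an irreducible sextic over Q, so G = Gal(f/Q) is one of the 16 transitive subgroups 6T1, ..., 6T16 of S_6. The discriminant of f is -1492992, which is not a perfect square, so G is not contained in A_6. The transitive groups of degree 6 not contained in A_6 are: C_6 (6T1, order 6), S_3 (6T2, order 6), D_6 (6T3, order 12), C_3 x S_3 (6T5, order 18), A_4 x C_2 (6T6, order 24), S_4 (6T8, order 24), S_3 x S_3 (6T9, order 36), S_4 x C_2 (6T11, order 48), (S_3 x S_3) : C_2 (6T13, order 72), PGL(2,5) (6T14, order 120), S_6 (6T16, order 720). By Dedekind's theorem, for a prime p not dividing disc(f) the degrees of the irreducible factors of f mod p form the cycle type of an element of G. Factoring f modulo the 79 such primes p <= 419 (skipping 2, 3, which divide the discriminant), each new pattern first appears at: mod 5: f = (x^2 + x + 1)(x^2 + 2x + 3)(x^2 + 4x + 2), pattern 2+2+2; mod 7: f = (x^6 + 5x^5 + 4x^4 + 6x^3 + 2x^2 + 3x + 3), pattern 6; mod 11: f = (x)(x + 4)(x^2 + 2x + 4)(x^2 + 6x + 1), pattern 2+2+1+1; mod 19: f = (x^3 + 6x^2 + 12x + 2)(x^3 + 6x^2 + 12x + 14), pattern 3+3; mod 43: f = (x + 5)(x + 20)(x + 23)(x + 24)(x + 27)(x + 42), pattern 1+1+1+1+1+1. No other pattern occurs in this range, so the set of observed cycle types is {2+2+2, 6, 2+2+1+1, 3+3, 1+1+1+1+1+1}. The candidates containing elements of all these cycle types are D_6 (6T3) of order 12, A_4 x C_2 (6T6) of order 24, S_3 x S_3 (6T9) of order 36, S_4 x C_2 (6T11) of order 48, (S_3 x S_3) : C_2 (6T13) of order 72, PGL(2,5) (6T14) of order 120, S_6 (6T16) of order 720; the others are excluded. The observed types are precisely the cycle types that occur in D_6 (6T3). Each of the other remaining candidates has further cycle types, and by the Chebotarev density theorem the matching factorization patterns would occur for a proportion of primes equal to their share of the group: A_4 x C_2 (6T6) additionally contains elements of type 2+1+1+1+1 (3 of its 24 elements, about 12% of primes); S_3 x S_3 (6T9) additionally contains elements of type 3+1+1+1 (4 of its 36 elements, about 11% of primes); S_4 x C_2 (6T11) additionally contains elements of type 4+2, 4+1+1, 2+1+1+1+1 (15 of its 48 elements, about 31% of primes); (S_3 x S_3) : C_2 (6T13) additionally contains elements of type 4+2, 3+2+1, 3+1+1+1, 2+1+1+1+1 (40 of its 72 elements, about 56% of primes); PGL(2,5) (6T14) additionally contains elements of type 5+1, 4+1+1 (54 of its 120 elements, about 45% of primes); S_6 (6T16) additionally contains elements of type 5+1, 4+2, 4+1+1, 3+2+1, 3+1+1+1, 2+1+1+1+1 (499 of its 720 elements, about 69% of primes). None of the 79 primes tested shows any such pattern (for each of these groups the chance of that is below 10^-4), which rules them out. Hence G = D_6 (6T3), of order 12.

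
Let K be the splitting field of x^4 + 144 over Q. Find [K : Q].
4

The degree of the splitting field over Q equals the order of the Galois group, so first determine the group. The polynomial is an irreducible quartic over Q and its discriminant is 764411904 = 27648^2, a perfect square, so the Galois group is contained in A_4. The resolvent cubic y^3 - 576*y splits completely over Q, which gives the Klein four-group V_4. The Galois group V_4 (4T2) has order 4, so the splitting field has degree 4 over Q.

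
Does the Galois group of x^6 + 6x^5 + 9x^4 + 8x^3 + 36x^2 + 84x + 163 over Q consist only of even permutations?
The polynomial is irreducible of degree 6 over Q. Its discriminant is -4801275041472, which is not a perfect square. A Galois group lies in the alternating group exactly when the discriminant is a square in Q, so the Galois group ((S_3 x S_3) : C_2) is not contained in A_6.

No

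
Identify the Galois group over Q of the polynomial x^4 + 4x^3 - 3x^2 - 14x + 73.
The polynomial is an irreducible quartic over Q and its discriminant is 76527504 = 8748^2, a perfect square, so the Galois group is contained in A_4. The resolvent cubic y^3 + 3*y^2 - 348*y - 2240 splits completely over Q, which gives the Klein four-group V_4.

V_4 (also written V4)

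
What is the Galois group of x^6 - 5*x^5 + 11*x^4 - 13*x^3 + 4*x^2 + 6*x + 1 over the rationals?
(C_3 x C_3) : C_4 (also written G36+)

The polynomial f is an irreducible sextic over Q, so G = Gal(f/Q) is one of the 16 transitive subgroups 6T1, ..., 6T16 of S_6. The discriminant of f is 525625 = 725^2, a perfect square, so G is contained in A_6. The transitive groups of degree 6 contained in A_6 are: A_4 (6T4, order 12), S_4 (6T7, order 24), (C_3 x C_3) : C_4 (6T10, order 36), PSL(2,5) (6T12, order 60), A_6 (6T15, order 360). By Dedekind's theorem, for a prime p not dividing disc(f) the degrees of the irreducible factors of f mod p form the cycle type of an element of G. Factoring f modulo the 19 such primes p <= 73 (skipping 5, 29, which divide the discriminant), each new pattern first appears at: mod 2: f = (x^2 + x + 1)(x^4 + x + 1), pattern 4+2; mod 11: f = (x^3 + x^2 + 3x + 1)(x^3 + 5x^2 + 3x + 1), pattern 3+3; mod 19: f = (x + 10)(x + 11)(x^2 + 2x + 2)(x^2 + 10x + 7), pattern 2+2+1+1; mod 61: f = (x + 27)(x + 34)(x + 41)(x^3 + 15x^2 + 3x + 1), pattern 3+1+1+1. No other pattern occurs in this range, so the set of observed cycle types is {4+2, 3+3, 2+2+1+1, 3+1+1+1}. The candidates containing elements of all these cycle types are (C_3 x C_3) : C_4 (6T10) of order 36, A_6 (6T15) of order 360; the others are excluded. The observed types are precisely the cycle types that occur in (C_3 x C_3) : C_4 (6T10) (apart from the identity). Each of the other remaining candidates has further cycle types, and by the Chebotarev density theorem the matching factorization patterns would occur for a proportion of primes equal to their share of the group: A_6 (6T15) additionally contains elements of type 5+1 (144 of its 360 elements, about 40% of primes). None of the 19 primes tested shows any such pattern (for each of these groups the chance of that is below 10^-4), which rules them out. Hence G = (C_3 x C_3) : C_4 (6T10), of order 36.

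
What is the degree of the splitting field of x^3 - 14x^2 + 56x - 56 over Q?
The degree of the splitting field over Q equals the order of the Galois group, so first determine the group. The polynomial is an irreducible cubic over Q and its discriminant is 3136 = 56^2, a perfect square. For an irreducible cubic, a square discriminant forces the Galois group to be A_3, the cyclic group of order 3. The Galois group C_3 (3T1) has order 3, so the splitting field has degree 3 over Q.

3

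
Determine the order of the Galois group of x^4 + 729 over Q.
4

The degree of the splitting field over Q equals the order of the Galois group, so first determine the group. The polynomial is an irreducible quartic over Q and its discriminant is 99179645184 = 314928^2, a perfect square, so the Galois group is contained in A_4. The resolvent cubic y^3 - 2916*y splits completely over Q, which gives the Klein four-group V_4. The Galois group V_4 (4T2) has order 4, so the splitting field has degree 4 over Q.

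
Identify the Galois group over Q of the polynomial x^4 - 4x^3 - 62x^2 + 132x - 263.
D_4, the dihedral group of order 8

The polynomial is an irreducible quartic over Q and its discriminant is -91716911104, which is not a perfect square, so the Galois group is not contained in A_4. The resolvent cubic y^3 + 62*y^2 + 524*y + 52008 has exactly one rational root, so the Galois group is C_4 or D_4. The quartic remains irreducible over Q(sqrt(disc)), so the group is D_4.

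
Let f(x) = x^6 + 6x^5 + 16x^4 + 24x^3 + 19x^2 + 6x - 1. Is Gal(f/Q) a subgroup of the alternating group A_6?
Yes

The polynomial is irreducible of degree 6 over Q. Its discriminant is 153664 = 392^2, a perfect square. A Galois group lies in the alternating group exactly when the discriminant is a square in Q, so the Galois group (A_4) is contained in A_6.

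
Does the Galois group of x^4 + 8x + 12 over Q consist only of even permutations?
Yes

The polynomial is irreducible of degree 4 over Q. Its discriminant is 331776 = 576^2, a perfect square. A Galois group lies in the alternating group exactly when the discriminant is a square in Q, so the Galois group (A_4) is contained in A_4.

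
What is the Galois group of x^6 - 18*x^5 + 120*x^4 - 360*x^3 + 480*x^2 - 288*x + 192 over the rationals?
The polynomial f is an irreducible sextic over Q, so G = Gal(f/Q) is one of the 16 transitive subgroups 6T1, ..., 6T16 of S_6. The discriminant of f is -37572373905408, which is not a perfect square, so G is not contained in A_6. The transitive groups of degree 6 not contained in A_6 are: C_6 (6T1, order 6), S_3 (6T2, order 6), D_6 (6T3, order 12), C_3 x S_3 (6T5, order 18), A_4 x C_2 (6T6, order 24), S_4 (6T8, order 24), S_3 x S_3 (6T9, order 36), S_4 x C_2 (6T11, order 48), (S_3 x S_3) : C_2 (6T13, order 72), PGL(2,5) (6T14, order 120), S_6 (6T16, order 720). By Dedekind's theorem, for a prime p not dividing disc(f) the degrees of the irreducible factors of f mod p form the cycle type of an element of G. Factoring f modulo the 23 such primes p <= 97 (skipping 2, 3, which divide the discriminant), each new pattern first appears at: mod 5: f = (x^2 + 3)(x^2 + 3x + 4)(x^2 + 4x + 1), pattern 2+2+2; mod 7: f = (x^3 + 6x + 2)(x^3 + 3x^2 + 2x + 5), pattern 3+3; mod 31: f = (x + 4)(x + 9)(x + 12)(x + 13)(x + 16)(x + 21), pattern 1+1+1+1+1+1. No other pattern occurs in this range, so the set of observed cycle types is {2+2+2, 3+3, 1+1+1+1+1+1}. The candidates containing elements of all these cycle types are C_6 (6T1) of order 6, S_3 (6T2) of order 6, D_6 (6T3) of order 12, C_3 x S_3 (6T5) of order 18, A_4 x C_2 (6T6) of order 24, S_4 (6T8) of order 24, S_3 x S_3 (6T9) of order 36, S_4 x C_2 (6T11) of order 48, (S_3 x S_3) : C_2 (6T13) of order 72, PGL(2,5) (6T14) of order 120, S_6 (6T16) of order 720; the others are excluded. The observed types are precisely the cycle types that occur in S_3 (6T2). Each of the other remaining candidates has further cycle types, and by the Chebotarev density theorem the matching factorization patterns would occur for a proportion of primes equal to their share of the group: C_6 (6T1) additionally contains elements of type 6 (2 of its 6 elements, about 33% of primes); D_6 (6T3) additionally contains elements of type 6, 2+2+1+1 (5 of its 12 elements, about 42% of primes); C_3 x S_3 (6T5) additionally contains elements of type 6, 3+1+1+1 (10 of its 18 elements, about 56% of primes); A_4 x C_2 (6T6) additionally contains elements of type 6, 2+2+1+1, 2+1+1+1+1 (14 of its 24 elements, about 58% of primes); S_4 (6T8) additionally contains elements of type 4+1+1, 2+2+1+1 (9 of its 24 elements, about 38% of primes); S_3 x S_3 (6T9) additionally contains elements of type 6, 3+1+1+1, 2+2+1+1 (25 of its 36 elements, about 69% of primes); S_4 x C_2 (6T11) additionally contains elements of type 6, 4+2, 4+1+1, 2+2+1+1, 2+1+1+1+1 (32 of its 48 elements, about 67% of primes); (S_3 x S_3) : C_2 (6T13) additionally contains elements of type 6, 4+2, 3+2+1, 3+1+1+1, 2+2+1+1, 2+1+1+1+1 (61 of its 72 elements, about 85% of primes); PGL(2,5) (6T14) additionally contains elements of type 6, 5+1, 4+1+1, 2+2+1+1 (89 of its 120 elements, about 74% of primes); S_6 (6T16) additionally contains elements of type 6, 5+1, 4+2, 4+1+1, 3+2+1, 3+1+1+1, 2+2+1+1, 2+1+1+1+1 (664 of its 720 elements, about 92% of primes). None of the 23 primes tested shows any such pattern (for each of these groups the chance of that is below 10^-4), which rules them out. Hence G = S_3 (6T2), of order 6.

6T2: S_3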